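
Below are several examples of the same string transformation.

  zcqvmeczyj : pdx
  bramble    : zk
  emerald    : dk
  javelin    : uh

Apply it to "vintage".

mf

The transformation: keep one character in every 3, starting at position 3 (positions 3rd, 6th, 9th, ...), then shift every letter 1 place backward in the alphabet (wrapping around).
Working it through for "vintage": intermediate "ng", final "mf".
(Check on "zcqvmeczyj": → "qey" → "pdx" ✓)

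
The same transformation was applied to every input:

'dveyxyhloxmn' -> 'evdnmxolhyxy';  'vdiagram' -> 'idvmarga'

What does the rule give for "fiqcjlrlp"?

qifplrljc

Looking at the pairs, the operation is to move the first 3 characters to the end (rotate left by 3), then reverse the string.
"fiqcjlrlp" → "cjlrlpfiq" → "qifplrljc".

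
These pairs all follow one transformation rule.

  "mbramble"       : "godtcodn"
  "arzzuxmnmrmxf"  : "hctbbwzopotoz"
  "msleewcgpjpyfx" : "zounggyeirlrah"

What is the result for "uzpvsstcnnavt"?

What's happening: move the last character to the front, then shift every letter 2 places forward in the alphabet (wrapping around).
On "uzpvsstcnnavt": the first step gives "tuzpvsstcnnav", and the second then gives "vwbrxuuveppcx".

vwbrxuuveppcx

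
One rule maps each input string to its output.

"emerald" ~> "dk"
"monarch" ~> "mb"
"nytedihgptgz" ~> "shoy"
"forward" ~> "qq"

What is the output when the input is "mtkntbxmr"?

jaq

The pattern: shift every letter 1 place backward in the alphabet (wrapping around), then keep one character in every 3, starting at position 3 (positions 3rd, 6th, 9th, ...).
Doing the same to "mtkntbxmr": "jaq".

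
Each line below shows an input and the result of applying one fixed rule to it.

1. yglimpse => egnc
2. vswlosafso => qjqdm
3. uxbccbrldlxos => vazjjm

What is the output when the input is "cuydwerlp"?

sbcj

In each case the input is transformed by: shift every letter 2 places backward in the alphabet (wrapping around), then keep every other character starting from the second (positions 2nd, 4th, 6th, ...).
Applying both steps to "cuydwerlp": "aswbucpjn", then "sbcj".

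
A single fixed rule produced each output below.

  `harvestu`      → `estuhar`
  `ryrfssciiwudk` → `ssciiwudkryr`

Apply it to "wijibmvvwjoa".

bmvvwjoawij

The pattern: move the first 3 characters to the end (rotate left by 3), then delete the first character.
"wijibmvvwjoa" → "ibmvvwjoawij" → "bmvvwjoawij".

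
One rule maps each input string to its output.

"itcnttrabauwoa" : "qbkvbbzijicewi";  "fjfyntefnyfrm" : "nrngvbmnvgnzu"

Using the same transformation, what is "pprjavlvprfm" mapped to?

Each output is the input with this applied: shift every letter 8 places forward in the alphabet (wrapping around).
"pprjavlvprfm" → "xxzridtdxznu".

xxzridtdxznu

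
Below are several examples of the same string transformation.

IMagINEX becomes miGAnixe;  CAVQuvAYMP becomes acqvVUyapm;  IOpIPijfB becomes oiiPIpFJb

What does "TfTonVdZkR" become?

FtOtvNzDrK

What's happening: flip the case of every letter, then swap each adjacent pair of characters (1↔2, 3↔4, ...).
Working it through for "TfTonVdZkR": intermediate "tFtONvDzKr", final "FtOtvNzDrK".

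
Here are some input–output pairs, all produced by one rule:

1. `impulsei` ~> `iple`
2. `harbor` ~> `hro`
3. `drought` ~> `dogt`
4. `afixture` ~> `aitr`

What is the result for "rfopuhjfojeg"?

The pattern: keep every other character starting from the first (positions 1st, 3rd, 5th, ...).
Applying that to "rfopuhjfojeg" gives "roujoe".

roujoe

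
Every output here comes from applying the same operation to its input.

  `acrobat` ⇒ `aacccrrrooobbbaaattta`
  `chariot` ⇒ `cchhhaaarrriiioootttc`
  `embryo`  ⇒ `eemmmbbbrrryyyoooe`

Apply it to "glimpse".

Looking at the pairs, the operation is to repeat every character 3 times, then move the first character to the end.
"glimpse" → "gggllliiimmmpppssseee" → "ggllliiimmmpppssseeeg".

ggllliiimmmpppssseeeg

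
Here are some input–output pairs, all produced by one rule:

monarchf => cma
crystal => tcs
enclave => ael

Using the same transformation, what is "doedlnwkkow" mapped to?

kddw

Each output is the input with this applied: move the last 3 characters to the front (rotate right by 3), then keep one character in every 3, starting at position 1 (positions 1st, 4th, 7th, ...).
"doedlnwkkow" → "kowdoedlnwk" → "kddw".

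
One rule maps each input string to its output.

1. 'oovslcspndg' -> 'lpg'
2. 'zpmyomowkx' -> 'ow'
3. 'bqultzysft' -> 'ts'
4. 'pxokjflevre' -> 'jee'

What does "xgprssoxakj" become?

Rule — delete the first 3 characters, then keep one character in every 3, starting at position 2 (positions 2nd, 5th, 8th, ...).
For "xgprssoxakj", step one produces "rssoxakj"; step two turns that into "sxj".
(Check on "pxokjflevre": → "kjflevre" → "jee" ✓)

sxj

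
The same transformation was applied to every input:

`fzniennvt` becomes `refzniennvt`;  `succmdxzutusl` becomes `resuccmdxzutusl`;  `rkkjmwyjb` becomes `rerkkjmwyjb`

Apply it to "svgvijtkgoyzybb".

resvgvijtkgoyzybb

What's happening: prepend "re".
For "svgvijtkgoyzybb" the result is "resvgvijtkgoyzybb".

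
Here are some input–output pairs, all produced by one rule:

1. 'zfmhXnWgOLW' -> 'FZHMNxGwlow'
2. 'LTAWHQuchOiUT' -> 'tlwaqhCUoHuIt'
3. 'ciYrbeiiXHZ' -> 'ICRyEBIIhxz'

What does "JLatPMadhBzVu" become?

Rule — flip the case of every letter, then swap each adjacent pair of characters (1↔2, 3↔4, ...).
Working it through for "JLatPMadhBzVu": intermediate "jlATpmADHbZvU", final "ljTAmpDAbHvZU".
(Check on "zfmhXnWgOLW": → "ZFMHxNwGolw" → "FZHMNxGwlow" ✓)

ljTAmpDAbHvZU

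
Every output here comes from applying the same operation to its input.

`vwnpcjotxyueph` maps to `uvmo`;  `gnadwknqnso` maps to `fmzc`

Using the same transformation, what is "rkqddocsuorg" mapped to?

qjpc

Looking at the pairs, the operation is to shift every letter 1 place backward in the alphabet (wrapping around), then keep only the first 4 characters.
On "rkqddocsuorg": the first step gives "qjpccnbrtnqf", and the second then gives "qjpc".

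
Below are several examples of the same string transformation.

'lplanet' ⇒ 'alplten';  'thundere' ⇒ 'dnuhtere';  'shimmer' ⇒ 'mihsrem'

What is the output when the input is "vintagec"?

atnivceg

The rule is to move the last 3 characters to the front (rotate right by 3), then reverse the string.
For "vintagec", step one produces "gecvinta"; step two turns that into "atnivceg".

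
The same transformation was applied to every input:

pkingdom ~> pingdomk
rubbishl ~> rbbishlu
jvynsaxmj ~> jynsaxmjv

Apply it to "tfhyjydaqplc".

thyjydaqplcf

Rule — move the first character to the end, then swap the first and last characters.
Applying both steps to "tfhyjydaqplc": "fhyjydaqplct", then "thyjydaqplcf".
(Check on "pkingdom": → "kingdomp" → "pingdomk" ✓)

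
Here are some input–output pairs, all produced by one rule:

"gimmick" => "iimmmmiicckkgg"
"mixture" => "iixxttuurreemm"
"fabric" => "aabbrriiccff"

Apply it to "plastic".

llaassttiiccpp

Rule — double every character, then move the first 2 characters to the end (rotate left by 2).
Working it through for "plastic": intermediate "ppllaassttiicc", final "llaassttiiccpp".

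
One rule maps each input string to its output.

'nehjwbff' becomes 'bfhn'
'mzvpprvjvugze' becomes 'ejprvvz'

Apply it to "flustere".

In each case the input is transformed by: sort the characters into alphabetical order, then keep every other character starting from the first (positions 1st, 3rd, 5th, ...).
Starting from "flustere": after the first operation, "eeflrstu"; after the second, "efrt".

efrt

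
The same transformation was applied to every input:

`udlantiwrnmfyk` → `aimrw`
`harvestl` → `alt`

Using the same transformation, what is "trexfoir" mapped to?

The rule is to sort the characters into alphabetical order, then keep one character in every 3, starting at position 1 (positions 1st, 4th, 7th, ...).
For "trexfoir", step one produces "efiorrtx"; step two turns that into "eot".

eot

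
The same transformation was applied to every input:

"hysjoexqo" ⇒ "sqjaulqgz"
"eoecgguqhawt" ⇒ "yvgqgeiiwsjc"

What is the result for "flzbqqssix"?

kzhnbdssuu

What's happening: shift every letter 2 places forward in the alphabet (wrapping around), then move the last 2 characters to the front (rotate right by 2).
For "flzbqqssix", step one produces "hnbdssuukz"; step two turns that into "kzhnbdssuu".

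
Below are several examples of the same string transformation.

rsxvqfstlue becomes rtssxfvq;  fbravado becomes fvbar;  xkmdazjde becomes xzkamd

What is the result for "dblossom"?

dsbol

In each case the input is transformed by: delete the last 3 characters, then take characters alternately from the front and the back (1st, last, 2nd, 2nd-last, ...).
Starting from "dblossom": after the first operation, "dblos"; after the second, "dsbol".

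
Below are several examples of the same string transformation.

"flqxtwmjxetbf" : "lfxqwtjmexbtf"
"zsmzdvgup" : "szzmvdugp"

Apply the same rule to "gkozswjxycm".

kgzowsxjcym

In each case the input is transformed by: swap each adjacent pair of characters (1↔2, 3↔4, ...).
Applying that to "gkozswjxycm" gives "kgzowsxjcym".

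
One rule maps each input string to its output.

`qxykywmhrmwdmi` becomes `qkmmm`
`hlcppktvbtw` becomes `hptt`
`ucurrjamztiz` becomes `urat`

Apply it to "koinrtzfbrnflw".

The transformation: keep one character in every 3, starting at position 1 (positions 1st, 4th, 7th, ...).
For "koinrtzfbrnflw" the result is "knzrl".

knzrl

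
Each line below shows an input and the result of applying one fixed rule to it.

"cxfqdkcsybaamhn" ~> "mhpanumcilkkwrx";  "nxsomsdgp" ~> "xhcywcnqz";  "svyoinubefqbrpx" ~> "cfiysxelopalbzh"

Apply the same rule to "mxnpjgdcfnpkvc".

What's happening: shift every letter 10 places forward in the alphabet (wrapping around).
Doing the same to "mxnpjgdcfnpkvc": "whxztqnmpxzufm".

whxztqnmpxzufm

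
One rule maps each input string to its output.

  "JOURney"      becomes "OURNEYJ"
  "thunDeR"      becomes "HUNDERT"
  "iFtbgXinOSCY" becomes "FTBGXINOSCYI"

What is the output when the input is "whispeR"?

HISPERW

Each output is the input with this applied: move the first character to the end, then convert every letter to uppercase.
Applying both steps to "whispeR": "hispeRw", then "HISPERW".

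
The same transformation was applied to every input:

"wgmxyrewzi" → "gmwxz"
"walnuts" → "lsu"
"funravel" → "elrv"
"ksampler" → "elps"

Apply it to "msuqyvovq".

Rule — sort the characters into alphabetical order, then keep every other character starting from the second (positions 2nd, 4th, 6th, ...).
Working it through for "msuqyvovq": intermediate "moqqsuvvy", final "oquv".

oquv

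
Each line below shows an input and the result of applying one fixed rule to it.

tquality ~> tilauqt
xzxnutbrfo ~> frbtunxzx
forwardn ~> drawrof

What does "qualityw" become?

The rule is to delete the last character, then reverse the string.
On "qualityw": the first step gives "quality", and the second then gives "ytilauq".

ytilauq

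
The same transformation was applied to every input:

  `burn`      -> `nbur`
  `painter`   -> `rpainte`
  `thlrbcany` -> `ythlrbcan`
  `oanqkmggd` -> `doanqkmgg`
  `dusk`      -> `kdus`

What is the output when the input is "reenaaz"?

zreenaa

The pattern: move the last character to the front.
"reenaaz" → "zreenaa".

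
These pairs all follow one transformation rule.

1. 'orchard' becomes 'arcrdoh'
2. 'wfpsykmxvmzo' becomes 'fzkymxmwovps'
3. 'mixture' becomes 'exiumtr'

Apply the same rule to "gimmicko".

cogmimik

What's happening: sort the characters into alphabetical order, then take characters alternately from the front and the back (1st, last, 2nd, 2nd-last, ...).
For "gimmicko", step one produces "cgiikmmo"; step two turns that into "cogmimik".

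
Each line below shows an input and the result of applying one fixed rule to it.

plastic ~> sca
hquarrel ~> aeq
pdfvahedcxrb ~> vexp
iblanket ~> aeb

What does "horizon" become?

In each case the input is transformed by: move the first 3 characters to the end (rotate left by 3), then keep one character in every 3, starting at position 1 (positions 1st, 4th, 7th, ...).
On "horizon": the first step gives "izonhor", and the second then gives "inr".
(Check on "pdfvahedcxrb": → "vahedcxrbpdf" → "vexp" ✓)

inr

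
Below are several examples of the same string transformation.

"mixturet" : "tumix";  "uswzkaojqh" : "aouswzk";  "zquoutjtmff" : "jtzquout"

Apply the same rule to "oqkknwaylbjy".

What's happening: delete the last 3 characters, then move the last 2 characters to the front (rotate right by 2).
Starting from "oqkknwaylbjy": after the first operation, "oqkknwayl"; after the second, "yloqkknwa".
(Check on "mixturet": → "mixtu" → "tumix" ✓)

yloqkknwa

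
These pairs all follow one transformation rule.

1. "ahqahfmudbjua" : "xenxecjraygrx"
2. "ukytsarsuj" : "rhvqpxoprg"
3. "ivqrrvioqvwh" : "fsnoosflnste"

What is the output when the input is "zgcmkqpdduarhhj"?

wdzjhnmaarxoeeg

The transformation: shift every letter 3 places backward in the alphabet (wrapping around).
Applying that to "zgcmkqpdduarhhj" gives "wdzjhnmaarxoeeg".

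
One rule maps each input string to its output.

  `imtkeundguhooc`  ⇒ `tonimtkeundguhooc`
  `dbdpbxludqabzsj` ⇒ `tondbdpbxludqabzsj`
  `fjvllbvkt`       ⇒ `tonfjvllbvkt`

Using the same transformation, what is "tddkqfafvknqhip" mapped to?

tontddkqfafvknqhip

The pattern: prepend "ton".
"tddkqfafvknqhip" → "tontddkqfafvknqhip".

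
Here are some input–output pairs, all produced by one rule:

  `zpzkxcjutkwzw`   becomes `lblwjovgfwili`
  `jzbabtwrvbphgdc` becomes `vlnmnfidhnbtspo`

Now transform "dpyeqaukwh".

Looking at the pairs, the operation is to shift every letter 12 places forward in the alphabet (wrapping around).
So "dpyeqaukwh" becomes "pbkqcmgwit".

pbkqcmgwit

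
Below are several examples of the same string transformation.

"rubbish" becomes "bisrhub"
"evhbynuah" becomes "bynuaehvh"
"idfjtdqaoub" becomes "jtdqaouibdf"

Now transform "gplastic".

Rule — swap the first and last characters, then move the first 3 characters to the end (rotate left by 3).
Working it through for "gplastic": intermediate "cplastig", final "astigcpl".

astigcpl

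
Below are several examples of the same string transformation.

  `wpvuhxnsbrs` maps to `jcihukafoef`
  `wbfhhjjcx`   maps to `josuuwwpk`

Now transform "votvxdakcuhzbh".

ibgikqnxphumou

The pattern: shift every letter 13 places forward in the alphabet (wrapping around) — i.e. ROT13.
Applying that to "votvxdakcuhzbh" gives "ibgikqnxphumou".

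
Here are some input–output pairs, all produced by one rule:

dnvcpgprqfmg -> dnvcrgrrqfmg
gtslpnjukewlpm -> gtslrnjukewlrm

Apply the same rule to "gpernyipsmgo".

grernyirsmgo

Looking at the pairs, the operation is to replace every "p" with "r".
Doing the same to "gpernyipsmgo": "grernyirsmgo".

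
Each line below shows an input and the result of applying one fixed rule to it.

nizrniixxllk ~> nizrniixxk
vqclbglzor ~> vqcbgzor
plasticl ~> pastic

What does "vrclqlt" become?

vrcqt

What's happening: remove every "l".
Doing the same to "vrclqlt": "vrcqt".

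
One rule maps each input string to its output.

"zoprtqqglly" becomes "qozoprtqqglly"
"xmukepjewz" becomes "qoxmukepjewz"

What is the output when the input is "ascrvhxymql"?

The transformation: prepend "qo".
So "ascrvhxymql" becomes "qoascrvhxymql".

qoascrvhxymql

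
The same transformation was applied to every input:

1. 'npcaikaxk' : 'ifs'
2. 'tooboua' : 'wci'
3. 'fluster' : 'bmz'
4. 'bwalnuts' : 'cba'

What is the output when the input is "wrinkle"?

stm

What's happening: shift every letter 8 places forward in the alphabet (wrapping around), then keep only the last 3 characters.
"wrinkle" → "ezqvstm" → "stm".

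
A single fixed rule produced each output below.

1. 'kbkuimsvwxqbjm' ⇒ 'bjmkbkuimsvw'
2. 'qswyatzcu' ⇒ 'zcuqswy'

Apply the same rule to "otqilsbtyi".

tyiotqil

The rule is to move the last 3 characters to the front (rotate right by 3), then delete the last 2 characters.
For "otqilsbtyi" the result is "tyiotqil".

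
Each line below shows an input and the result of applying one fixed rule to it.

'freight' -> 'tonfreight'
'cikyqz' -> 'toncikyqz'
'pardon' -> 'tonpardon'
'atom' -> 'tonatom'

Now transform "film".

tonfilm

What's happening: prepend "ton".
Doing the same to "film": "tonfilm".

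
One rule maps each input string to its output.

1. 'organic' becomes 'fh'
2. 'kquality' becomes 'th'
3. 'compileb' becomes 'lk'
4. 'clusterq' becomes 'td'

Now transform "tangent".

mm

Looking at the pairs, the operation is to shift every letter 1 place backward in the alphabet (wrapping around), then keep one character in every 3, starting at position 3 (positions 3rd, 6th, 9th, ...).
On "tangent": the first step gives "szmfdms", and the second then gives "mm".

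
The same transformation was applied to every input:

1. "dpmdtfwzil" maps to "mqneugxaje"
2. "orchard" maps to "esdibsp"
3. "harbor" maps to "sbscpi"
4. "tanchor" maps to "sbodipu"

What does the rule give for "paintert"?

Looking at the pairs, the operation is to shift every letter 1 place forward in the alphabet (wrapping around), then swap the first and last characters.
Applying that to "paintert" gives "ubjoufsq".
(Check on "tanchor": → "ubodips" → "sbodipu" ✓)

ubjoufsq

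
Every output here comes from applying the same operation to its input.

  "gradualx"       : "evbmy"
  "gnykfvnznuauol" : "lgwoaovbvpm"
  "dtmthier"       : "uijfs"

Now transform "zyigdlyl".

hemzm

Each output is the input with this applied: delete the first 3 characters, then shift every letter 1 place forward in the alphabet (wrapping around).
On "zyigdlyl": the first step gives "gdlyl", and the second then gives "hemzm".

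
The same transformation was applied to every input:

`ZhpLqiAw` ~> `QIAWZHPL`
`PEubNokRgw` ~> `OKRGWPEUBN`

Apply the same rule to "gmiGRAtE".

In each case the input is transformed by: swap the front and back halves of the string, then convert every letter to uppercase.
For "gmiGRAtE", step one produces "RAtEgmiG"; step two turns that into "RATEGMIG".

RATEGMIG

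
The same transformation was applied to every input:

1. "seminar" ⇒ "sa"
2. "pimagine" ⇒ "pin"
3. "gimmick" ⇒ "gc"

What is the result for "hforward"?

har

What's happening: swap each adjacent pair of characters (1↔2, 3↔4, ...), then keep one character in every 3, starting at position 2 (positions 2nd, 5th, 8th, ...).
"hforward" → "fhroawdr" → "har".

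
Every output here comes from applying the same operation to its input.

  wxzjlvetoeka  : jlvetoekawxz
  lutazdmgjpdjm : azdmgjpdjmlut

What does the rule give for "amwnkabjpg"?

nkabjpgamw

Each output is the input with this applied: move the first 3 characters to the end (rotate left by 3).
On "amwnkabjpg" that produces "nkabjpgamw".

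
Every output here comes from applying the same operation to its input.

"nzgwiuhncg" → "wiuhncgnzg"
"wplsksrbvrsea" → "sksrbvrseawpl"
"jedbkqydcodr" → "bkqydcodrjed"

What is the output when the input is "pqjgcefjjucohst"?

gcefjjucohstpqj

In each case the input is transformed by: move the first 3 characters to the end (rotate left by 3).
"pqjgcefjjucohst" → "gcefjjucohstpqj".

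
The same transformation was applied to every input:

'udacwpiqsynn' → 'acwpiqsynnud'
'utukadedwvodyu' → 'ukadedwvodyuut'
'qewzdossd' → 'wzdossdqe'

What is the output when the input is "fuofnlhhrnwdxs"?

Rule — move the first 2 characters to the end (rotate left by 2).
"fuofnlhhrnwdxs" → "ofnlhhrnwdxsfu".

ofnlhhrnwdxsfu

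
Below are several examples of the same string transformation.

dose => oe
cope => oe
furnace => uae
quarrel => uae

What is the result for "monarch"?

The pattern: keep only the vowels.
So "monarch" becomes "oa".

oa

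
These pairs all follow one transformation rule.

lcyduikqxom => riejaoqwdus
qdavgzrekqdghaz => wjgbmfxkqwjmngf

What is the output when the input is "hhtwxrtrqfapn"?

What's happening: shift every letter 6 places forward in the alphabet (wrapping around).
For "hhtwxrtrqfapn" the result is "nnzcdxzxwlgvt".

nnzcdxzxwlgvt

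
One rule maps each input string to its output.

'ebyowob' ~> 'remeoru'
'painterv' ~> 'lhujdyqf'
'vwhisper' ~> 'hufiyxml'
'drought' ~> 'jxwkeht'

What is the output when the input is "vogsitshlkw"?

The transformation: shift every letter 10 places backward in the alphabet (wrapping around), then reverse the string.
Applying both steps to "vogsitshlkw": "lewiyjixbam", then "mabxijyiwel".

mabxijyiwel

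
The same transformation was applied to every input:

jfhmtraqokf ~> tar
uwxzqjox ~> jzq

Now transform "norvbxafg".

vxb

What's happening: take characters alternately from the front and the back (1st, last, 2nd, 2nd-last, ...), then keep only the last 3 characters.
Working it through for "norvbxafg": intermediate "ngofravxb", final "vxb".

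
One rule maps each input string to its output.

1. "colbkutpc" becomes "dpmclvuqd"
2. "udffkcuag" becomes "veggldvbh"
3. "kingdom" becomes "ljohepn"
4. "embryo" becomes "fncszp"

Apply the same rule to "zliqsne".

amjrtof

In each case the input is transformed by: shift every letter 1 place forward in the alphabet (wrapping around).
Applying that to "zliqsne" gives "amjrtof".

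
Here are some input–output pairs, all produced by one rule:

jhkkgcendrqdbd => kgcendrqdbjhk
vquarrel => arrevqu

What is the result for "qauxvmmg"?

The transformation: delete the last character, then move the first 3 characters to the end (rotate left by 3).
"qauxvmmg" → "qauxvmm" → "xvmmqau".

xvmmqau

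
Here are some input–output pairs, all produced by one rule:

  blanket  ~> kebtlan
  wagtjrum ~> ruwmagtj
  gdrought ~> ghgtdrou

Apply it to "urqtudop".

douprqtu

Looking at the pairs, the operation is to swap the first and last characters, then move the last 3 characters to the front (rotate right by 3).
Starting from "urqtudop": after the first operation, "prqtudou"; after the second, "douprqtu".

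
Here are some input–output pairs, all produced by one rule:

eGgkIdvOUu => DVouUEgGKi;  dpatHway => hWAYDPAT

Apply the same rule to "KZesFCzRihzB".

ZrIHZbkzESfc

The transformation: flip the case of every letter, then swap the front and back halves of the string.
"KZesFCzRihzB" → "kzESfcZrIHZb" → "ZrIHZbkzESfc".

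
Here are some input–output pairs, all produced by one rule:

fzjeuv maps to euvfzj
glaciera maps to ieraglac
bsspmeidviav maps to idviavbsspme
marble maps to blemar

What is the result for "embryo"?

ryoemb

The transformation: swap the front and back halves of the string.
"embryo" → "ryoemb".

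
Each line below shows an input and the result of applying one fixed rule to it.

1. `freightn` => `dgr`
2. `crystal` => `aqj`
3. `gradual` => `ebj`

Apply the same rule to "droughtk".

In each case the input is transformed by: shift every letter 2 places backward in the alphabet (wrapping around), then keep one character in every 3, starting at position 1 (positions 1st, 4th, 7th, ...).
Starting from "droughtk": after the first operation, "bpmsefri"; after the second, "bsr".

bsr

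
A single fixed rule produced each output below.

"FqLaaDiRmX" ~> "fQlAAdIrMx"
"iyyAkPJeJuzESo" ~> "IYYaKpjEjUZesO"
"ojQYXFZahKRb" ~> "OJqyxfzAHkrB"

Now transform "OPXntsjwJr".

Each output is the input with this applied: flip the case of every letter.
Doing the same to "OPXntsjwJr": "opxNTSJWjR".

opxNTSJWjR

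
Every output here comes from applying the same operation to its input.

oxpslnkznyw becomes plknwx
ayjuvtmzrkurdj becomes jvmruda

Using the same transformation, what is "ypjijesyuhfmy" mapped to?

Looking at the pairs, the operation is to move the first 2 characters to the end (rotate left by 2), then keep every other character starting from the first (positions 1st, 3rd, 5th, ...).
For "ypjijesyuhfmy", step one produces "jijesyuhfmyyp"; step two turns that into "jjsufyp".
(Check on "ayjuvtmzrkurdj": → "juvtmzrkurdjay" → "jvmruda" ✓)

jjsufyp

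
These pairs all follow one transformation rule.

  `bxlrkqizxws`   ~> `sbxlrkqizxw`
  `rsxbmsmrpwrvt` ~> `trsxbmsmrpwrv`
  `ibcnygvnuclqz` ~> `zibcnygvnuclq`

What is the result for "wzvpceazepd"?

What's happening: move the last character to the front.
So "wzvpceazepd" becomes "dwzvpceazep".

dwzvpceazep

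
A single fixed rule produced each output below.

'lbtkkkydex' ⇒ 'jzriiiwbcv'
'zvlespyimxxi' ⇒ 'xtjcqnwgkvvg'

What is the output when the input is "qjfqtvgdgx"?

ohdortebev

Each output is the input with this applied: shift every letter 2 places backward in the alphabet (wrapping around).
So "qjfqtvgdgx" becomes "ohdortebev".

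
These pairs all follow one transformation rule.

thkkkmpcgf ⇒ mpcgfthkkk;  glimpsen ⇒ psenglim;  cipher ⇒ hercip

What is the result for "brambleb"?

Looking at the pairs, the operation is to swap the front and back halves of the string.
Doing the same to "brambleb": "blebbram".

blebbram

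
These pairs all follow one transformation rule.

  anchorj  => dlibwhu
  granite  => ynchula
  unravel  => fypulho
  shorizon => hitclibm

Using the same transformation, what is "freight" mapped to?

What's happening: shift every letter 6 places backward in the alphabet (wrapping around), then reverse the string.
For "freight", step one produces "zlycabn"; step two turns that into "nbacylz".

nbacylz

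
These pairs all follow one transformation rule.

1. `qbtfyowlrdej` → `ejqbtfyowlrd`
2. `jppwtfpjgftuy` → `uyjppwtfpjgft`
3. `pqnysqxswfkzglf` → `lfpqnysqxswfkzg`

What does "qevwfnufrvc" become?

Each output is the input with this applied: move the last 2 characters to the front (rotate right by 2).
So "qevwfnufrvc" becomes "vcqevwfnufr".

vcqevwfnufr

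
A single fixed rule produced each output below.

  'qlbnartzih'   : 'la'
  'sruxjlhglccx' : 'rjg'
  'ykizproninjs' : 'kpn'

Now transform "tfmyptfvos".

fp

The rule is to delete the last 3 characters, then keep one character in every 3, starting at position 2 (positions 2nd, 5th, 8th, ...).
On "tfmyptfvos" that produces "fp".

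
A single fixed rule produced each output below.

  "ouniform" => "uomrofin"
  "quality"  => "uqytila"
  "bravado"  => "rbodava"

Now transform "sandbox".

asxobdn

The rule is to move the first 2 characters to the end (rotate left by 2), then reverse the string.
For "sandbox", step one produces "ndboxsa"; step two turns that into "asxobdn".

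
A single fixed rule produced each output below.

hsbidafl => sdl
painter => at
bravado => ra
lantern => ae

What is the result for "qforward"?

In each case the input is transformed by: keep one character in every 3, starting at position 2 (positions 2nd, 5th, 8th, ...).
On "qforward" that produces "fwd".

fwd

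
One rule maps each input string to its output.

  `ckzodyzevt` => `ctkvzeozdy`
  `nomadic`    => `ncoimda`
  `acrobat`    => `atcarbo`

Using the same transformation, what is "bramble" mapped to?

The pattern: take characters alternately from the front and the back (1st, last, 2nd, 2nd-last, ...).
So "bramble" becomes "berlabm".

berlabm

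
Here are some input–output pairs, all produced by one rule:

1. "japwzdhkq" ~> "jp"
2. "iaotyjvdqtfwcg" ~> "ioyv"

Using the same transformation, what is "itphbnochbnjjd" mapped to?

ipbo

The pattern: keep every other character starting from the first (positions 1st, 3rd, 5th, ...), then delete the last 3 characters.
"itphbnochbnjjd" → "ipbohnj" → "ipbo".
(Check on "japwzdhkq": → "jpzhq" → "jp" ✓)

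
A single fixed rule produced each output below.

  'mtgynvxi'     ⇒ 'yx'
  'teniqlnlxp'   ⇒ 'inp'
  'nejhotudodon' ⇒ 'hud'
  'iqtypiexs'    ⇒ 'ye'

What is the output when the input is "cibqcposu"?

qo

In each case the input is transformed by: delete the first character, then keep one character in every 3, starting at position 3 (positions 3rd, 6th, 9th, ...).
On "cibqcposu": the first step gives "ibqcposu", and the second then gives "qo".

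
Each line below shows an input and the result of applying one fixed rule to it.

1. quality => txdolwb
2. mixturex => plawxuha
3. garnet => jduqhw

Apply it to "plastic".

sodvwlf

The transformation: shift every letter 3 places forward in the alphabet (wrapping around).
Doing the same to "plastic": "sodvwlf".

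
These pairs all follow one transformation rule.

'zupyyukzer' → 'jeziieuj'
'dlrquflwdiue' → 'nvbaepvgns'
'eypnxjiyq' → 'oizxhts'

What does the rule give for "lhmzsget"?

The rule is to shift every letter 10 places forward in the alphabet (wrapping around), then delete the last 2 characters.
Starting from "lhmzsget": after the first operation, "vrwjcqod"; after the second, "vrwjcq".

vrwjcq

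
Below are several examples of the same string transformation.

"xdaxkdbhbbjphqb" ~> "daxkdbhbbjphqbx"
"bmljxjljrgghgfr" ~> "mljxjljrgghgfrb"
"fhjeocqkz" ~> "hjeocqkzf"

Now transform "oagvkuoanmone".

agvkuoanmoneo

In each case the input is transformed by: move the first character to the end.
On "oagvkuoanmone" that produces "agvkuoanmoneo".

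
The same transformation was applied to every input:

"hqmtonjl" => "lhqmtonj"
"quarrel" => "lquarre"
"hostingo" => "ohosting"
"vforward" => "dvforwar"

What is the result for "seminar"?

The rule is to move the last character to the front.
"seminar" → "rsemina".

rsemina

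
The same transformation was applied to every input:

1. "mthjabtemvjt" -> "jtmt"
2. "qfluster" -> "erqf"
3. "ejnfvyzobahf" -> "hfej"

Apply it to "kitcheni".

niki

The transformation: move the first 2 characters to the end (rotate left by 2), then keep only the last 4 characters.
Working it through for "kitcheni": intermediate "tcheniki", final "niki".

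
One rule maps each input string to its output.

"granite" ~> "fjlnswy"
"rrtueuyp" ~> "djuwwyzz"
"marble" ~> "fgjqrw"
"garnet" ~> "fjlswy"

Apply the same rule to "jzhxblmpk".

Looking at the pairs, the operation is to shift every letter 5 places forward in the alphabet (wrapping around), then sort the characters into alphabetical order.
Applying both steps to "jzhxblmpk": "oemcgqrup", then "cegmopqru".

cegmopqru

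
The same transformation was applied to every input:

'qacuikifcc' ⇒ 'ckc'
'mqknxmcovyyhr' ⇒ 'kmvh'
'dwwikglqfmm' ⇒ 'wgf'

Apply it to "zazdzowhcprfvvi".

Each output is the input with this applied: keep one character in every 3, starting at position 3 (positions 3rd, 6th, 9th, ...).
So "zazdzowhcprfvvi" becomes "zocfi".

zocfi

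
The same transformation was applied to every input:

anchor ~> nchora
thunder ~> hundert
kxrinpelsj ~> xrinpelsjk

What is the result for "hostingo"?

ostingoh

The rule is to move the first character to the end.
Doing the same to "hostingo": "ostingoh".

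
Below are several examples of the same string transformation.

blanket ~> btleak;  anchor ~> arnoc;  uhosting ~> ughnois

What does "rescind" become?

rdensi

The pattern: take characters alternately from the front and the back (1st, last, 2nd, 2nd-last, ...), then delete the last character.
Working it through for "rescind": intermediate "rdensic", final "rdensi".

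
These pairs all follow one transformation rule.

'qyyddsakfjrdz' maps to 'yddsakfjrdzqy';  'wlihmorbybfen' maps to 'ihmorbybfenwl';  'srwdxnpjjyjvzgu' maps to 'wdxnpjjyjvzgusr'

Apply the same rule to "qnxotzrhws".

xotzrhwsqn

What's happening: move the first 2 characters to the end (rotate left by 2).
Doing the same to "qnxotzrhws": "xotzrhwsqn".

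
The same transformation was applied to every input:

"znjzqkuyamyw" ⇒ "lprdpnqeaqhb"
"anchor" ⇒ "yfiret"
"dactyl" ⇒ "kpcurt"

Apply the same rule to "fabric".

iztwrs

Looking at the pairs, the operation is to swap the front and back halves of the string, then shift every letter 9 places backward in the alphabet (wrapping around).
"fabric" → "iztwrs".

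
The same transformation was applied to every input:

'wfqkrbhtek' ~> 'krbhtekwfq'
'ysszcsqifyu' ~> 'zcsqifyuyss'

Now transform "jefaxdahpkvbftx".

Looking at the pairs, the operation is to move the first 3 characters to the end (rotate left by 3).
Applying that to "jefaxdahpkvbftx" gives "axdahpkvbftxjef".

axdahpkvbftxjef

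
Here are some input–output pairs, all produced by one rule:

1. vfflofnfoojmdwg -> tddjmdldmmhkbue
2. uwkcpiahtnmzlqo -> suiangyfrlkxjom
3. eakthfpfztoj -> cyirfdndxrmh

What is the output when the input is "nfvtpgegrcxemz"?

Looking at the pairs, the operation is to shift every letter 2 places backward in the alphabet (wrapping around).
Doing the same to "nfvtpgegrcxemz": "ldtrnecepavckx".

ldtrnecepavckx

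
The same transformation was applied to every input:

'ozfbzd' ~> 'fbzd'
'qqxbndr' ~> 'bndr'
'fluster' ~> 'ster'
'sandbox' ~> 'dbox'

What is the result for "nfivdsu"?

The rule is to keep only the last 4 characters.
On "nfivdsu" that produces "vdsu".

vdsu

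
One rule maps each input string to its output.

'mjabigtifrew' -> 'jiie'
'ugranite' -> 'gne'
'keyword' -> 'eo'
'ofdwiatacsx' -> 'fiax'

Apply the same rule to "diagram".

Rule — keep one character in every 3, starting at position 2 (positions 2nd, 5th, 8th, ...).
Applying that to "diagram" gives "ir".

ir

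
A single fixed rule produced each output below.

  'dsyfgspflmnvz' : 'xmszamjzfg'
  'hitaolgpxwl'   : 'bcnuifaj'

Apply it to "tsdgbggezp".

Looking at the pairs, the operation is to delete the last 3 characters, then shift every letter 6 places backward in the alphabet (wrapping around).
For "tsdgbggezp", step one produces "tsdgbgg"; step two turns that into "nmxavaa".
(Check on "hitaolgpxwl": → "hitaolgp" → "bcnuifaj" ✓)

nmxavaa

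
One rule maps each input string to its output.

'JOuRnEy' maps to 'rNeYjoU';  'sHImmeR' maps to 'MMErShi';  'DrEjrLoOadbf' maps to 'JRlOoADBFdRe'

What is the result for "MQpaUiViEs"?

AuIvIeSmqP

What's happening: move the first 3 characters to the end (rotate left by 3), then flip the case of every letter.
Applying both steps to "MQpaUiViEs": "aUiViEsMQp", then "AuIvIeSmqP".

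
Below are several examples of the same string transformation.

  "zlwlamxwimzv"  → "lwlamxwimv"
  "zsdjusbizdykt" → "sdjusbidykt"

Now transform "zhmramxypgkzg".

hmramxypgkg

The pattern: remove every "z".
On "zhmramxypgkzg" that produces "hmramxypgkg".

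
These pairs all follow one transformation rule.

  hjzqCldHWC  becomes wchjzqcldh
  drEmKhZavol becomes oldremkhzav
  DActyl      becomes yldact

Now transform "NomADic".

Rule — move the last 2 characters to the front (rotate right by 2), then convert every letter to lowercase.
Starting from "NomADic": after the first operation, "icNomAD"; after the second, "icnomad".
(Check on "drEmKhZavol": → "oldrEmKhZav" → "oldremkhzav" ✓)

icnomad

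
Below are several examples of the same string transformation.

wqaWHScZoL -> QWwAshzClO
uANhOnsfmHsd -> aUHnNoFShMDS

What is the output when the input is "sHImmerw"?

The transformation: flip the case of every letter, then swap each adjacent pair of characters (1↔2, 3↔4, ...).
So "sHImmerw" becomes "hSMiEMWR".

hSMiEMWR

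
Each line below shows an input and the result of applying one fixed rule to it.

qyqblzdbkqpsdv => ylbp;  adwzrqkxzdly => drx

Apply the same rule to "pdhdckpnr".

The transformation: delete the last 2 characters, then keep one character in every 3, starting at position 2 (positions 2nd, 5th, 8th, ...).
Applying that to "pdhdckpnr" gives "dc".
(Check on "qyqblzdbkqpsdv": → "qyqblzdbkqps" → "ylbp" ✓)

dc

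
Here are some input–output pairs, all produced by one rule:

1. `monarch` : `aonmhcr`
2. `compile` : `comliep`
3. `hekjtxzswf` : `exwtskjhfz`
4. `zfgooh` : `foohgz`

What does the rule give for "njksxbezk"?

The pattern: sort the characters into reverse alphabetical order, then swap the first and last characters.
Starting from "njksxbezk": after the first operation, "zxsnkkjeb"; after the second, "bxsnkkjez".

bxsnkkjez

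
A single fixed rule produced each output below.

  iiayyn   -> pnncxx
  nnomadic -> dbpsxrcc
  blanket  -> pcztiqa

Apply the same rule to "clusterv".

Looking at the pairs, the operation is to shift every letter 11 places backward in the alphabet (wrapping around), then move the first 2 characters to the end (rotate left by 2).
For "clusterv", step one produces "rajhitgk"; step two turns that into "jhitgkra".

jhitgkra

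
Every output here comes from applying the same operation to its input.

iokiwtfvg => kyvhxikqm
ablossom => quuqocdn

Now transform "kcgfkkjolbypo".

hmmlqndarqmei

In each case the input is transformed by: shift every letter 2 places forward in the alphabet (wrapping around), then move the first 3 characters to the end (rotate left by 3).
On "kcgfkkjolbypo" that produces "hmmlqndarqmei".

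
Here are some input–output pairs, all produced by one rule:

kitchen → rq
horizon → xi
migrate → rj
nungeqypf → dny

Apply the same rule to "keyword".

Each output is the input with this applied: keep one character in every 3, starting at position 2 (positions 2nd, 5th, 8th, ...), then shift every letter 9 places forward in the alphabet (wrapping around).
Starting from "keyword": after the first operation, "eo"; after the second, "nx".

nx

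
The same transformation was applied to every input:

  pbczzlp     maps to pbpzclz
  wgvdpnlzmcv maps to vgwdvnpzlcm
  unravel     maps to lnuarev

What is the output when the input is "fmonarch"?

cmfnorah

Looking at the pairs, the operation is to swap each adjacent pair of characters (1↔2, 3↔4, ...), then move the last character to the front.
On "fmonarch": the first step gives "mfnorahc", and the second then gives "cmfnorah".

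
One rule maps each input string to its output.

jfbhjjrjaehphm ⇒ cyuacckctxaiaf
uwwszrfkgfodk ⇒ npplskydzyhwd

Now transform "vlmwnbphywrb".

oefpguiarpku

Rule — shift every letter 7 places backward in the alphabet (wrapping around).
Doing the same to "vlmwnbphywrb": "oefpguiarpku".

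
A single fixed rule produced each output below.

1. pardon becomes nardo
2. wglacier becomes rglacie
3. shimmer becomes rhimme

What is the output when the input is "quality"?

yualit

The transformation: delete the first character, then move the last character to the front.
For "quality" the result is "yualit".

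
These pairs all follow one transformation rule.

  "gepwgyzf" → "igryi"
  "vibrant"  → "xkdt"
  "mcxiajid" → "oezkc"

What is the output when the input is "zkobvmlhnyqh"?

bmqdxonjp

What's happening: delete the last 3 characters, then shift every letter 2 places forward in the alphabet (wrapping around).
"zkobvmlhnyqh" → "bmqdxonjp".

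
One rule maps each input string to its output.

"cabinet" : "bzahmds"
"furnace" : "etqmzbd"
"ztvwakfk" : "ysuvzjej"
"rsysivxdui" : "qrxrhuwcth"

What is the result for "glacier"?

fkzbhdq

Looking at the pairs, the operation is to shift every letter 1 place backward in the alphabet (wrapping around).
On "glacier" that produces "fkzbhdq".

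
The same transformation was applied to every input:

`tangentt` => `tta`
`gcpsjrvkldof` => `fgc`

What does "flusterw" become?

What's happening: move the last character to the front, then keep only the first 3 characters.
Applying both steps to "flusterw": "wfluster", then "wfl".

wfl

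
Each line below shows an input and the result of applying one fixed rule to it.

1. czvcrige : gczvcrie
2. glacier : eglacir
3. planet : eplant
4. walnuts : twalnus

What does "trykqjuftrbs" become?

btrykqjuftrs

Each output is the input with this applied: move the last character to the front, then swap the first and last characters.
Starting from "trykqjuftrbs": after the first operation, "strykqjuftrb"; after the second, "btrykqjuftrs".
(Check on "walnuts": → "swalnut" → "twalnus" ✓)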